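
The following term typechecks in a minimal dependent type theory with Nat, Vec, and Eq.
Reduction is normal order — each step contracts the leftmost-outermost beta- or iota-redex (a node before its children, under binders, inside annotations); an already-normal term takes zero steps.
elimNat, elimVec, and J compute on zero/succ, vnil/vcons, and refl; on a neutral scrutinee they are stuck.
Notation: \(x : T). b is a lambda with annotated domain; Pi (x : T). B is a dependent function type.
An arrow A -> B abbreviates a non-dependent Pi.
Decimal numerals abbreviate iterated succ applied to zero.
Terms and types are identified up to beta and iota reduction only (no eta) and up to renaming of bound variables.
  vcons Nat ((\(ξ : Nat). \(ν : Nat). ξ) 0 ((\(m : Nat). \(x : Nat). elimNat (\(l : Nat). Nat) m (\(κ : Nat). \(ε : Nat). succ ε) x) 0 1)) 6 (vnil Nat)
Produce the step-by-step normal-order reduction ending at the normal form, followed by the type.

normal-order reduction sequence:
  vcons Nat ((\(ξ : Nat). \(ν : Nat). ξ) 0 ((\(m : Nat). \(x : Nat). elimNat (\(l : Nat). Nat) m (\(κ : Nat). \(ε : Nat). succ ε) x) 0 1)) 6 (vnil Nat)
  ~> vcons Nat ((\(ξ : Nat). 0) ((\(ν : Nat). \(m : Nat). elimNat (\(x : Nat). Nat) ν (\(l : Nat). \(κ : Nat). succ κ) m) 0 1)) 6 (vnil Nat)
  ~> vcons Nat 0 6 (vnil Nat)
type:
  Vec Nat 1


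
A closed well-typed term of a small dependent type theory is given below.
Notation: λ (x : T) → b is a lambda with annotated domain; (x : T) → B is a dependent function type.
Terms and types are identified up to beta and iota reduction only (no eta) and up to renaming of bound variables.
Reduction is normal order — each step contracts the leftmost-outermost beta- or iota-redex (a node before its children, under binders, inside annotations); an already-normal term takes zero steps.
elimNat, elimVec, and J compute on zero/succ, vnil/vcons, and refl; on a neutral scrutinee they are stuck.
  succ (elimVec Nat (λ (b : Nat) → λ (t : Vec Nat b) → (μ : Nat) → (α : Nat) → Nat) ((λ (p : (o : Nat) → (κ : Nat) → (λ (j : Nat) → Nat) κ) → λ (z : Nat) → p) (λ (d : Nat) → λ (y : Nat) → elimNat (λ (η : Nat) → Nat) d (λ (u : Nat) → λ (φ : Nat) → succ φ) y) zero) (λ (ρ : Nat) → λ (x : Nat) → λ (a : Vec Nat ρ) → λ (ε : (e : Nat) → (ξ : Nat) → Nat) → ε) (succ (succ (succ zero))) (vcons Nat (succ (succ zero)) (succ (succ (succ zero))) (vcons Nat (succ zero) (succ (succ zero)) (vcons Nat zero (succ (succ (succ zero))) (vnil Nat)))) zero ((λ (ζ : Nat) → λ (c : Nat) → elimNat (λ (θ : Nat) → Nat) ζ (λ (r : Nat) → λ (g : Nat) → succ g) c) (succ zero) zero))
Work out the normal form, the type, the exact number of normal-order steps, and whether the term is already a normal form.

normal form:
  succ (succ zero)
inferred type:
  Nat
normal-order step count: 27
already normal: no
first redex: an elimVec iota-redex


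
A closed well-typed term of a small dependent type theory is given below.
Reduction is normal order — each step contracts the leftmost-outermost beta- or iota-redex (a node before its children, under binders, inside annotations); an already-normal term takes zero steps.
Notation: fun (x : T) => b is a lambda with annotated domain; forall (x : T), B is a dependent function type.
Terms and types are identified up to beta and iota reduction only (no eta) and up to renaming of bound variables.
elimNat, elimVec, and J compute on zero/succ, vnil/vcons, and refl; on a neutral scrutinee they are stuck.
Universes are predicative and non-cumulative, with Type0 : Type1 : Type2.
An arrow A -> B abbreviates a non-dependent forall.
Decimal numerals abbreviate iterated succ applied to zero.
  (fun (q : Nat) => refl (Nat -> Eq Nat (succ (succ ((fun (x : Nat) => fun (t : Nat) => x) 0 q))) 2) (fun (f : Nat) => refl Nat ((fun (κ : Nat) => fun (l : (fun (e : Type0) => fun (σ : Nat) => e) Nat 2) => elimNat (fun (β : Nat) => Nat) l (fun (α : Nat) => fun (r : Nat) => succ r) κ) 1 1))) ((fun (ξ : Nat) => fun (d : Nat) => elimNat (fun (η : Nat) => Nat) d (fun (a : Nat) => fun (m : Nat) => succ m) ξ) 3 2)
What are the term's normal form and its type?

normal form:
  refl (Nat -> Eq Nat 2 2) (fun (q : Nat) => refl Nat 2)
the term's type:
  Eq (Nat -> Eq Nat 2 2) (fun (q : Nat) => refl Nat 2) (fun (x : Nat) => refl Nat 2)
observation: reduction starts at a beta-redex, and 9 normal-order steps reach the normal form.


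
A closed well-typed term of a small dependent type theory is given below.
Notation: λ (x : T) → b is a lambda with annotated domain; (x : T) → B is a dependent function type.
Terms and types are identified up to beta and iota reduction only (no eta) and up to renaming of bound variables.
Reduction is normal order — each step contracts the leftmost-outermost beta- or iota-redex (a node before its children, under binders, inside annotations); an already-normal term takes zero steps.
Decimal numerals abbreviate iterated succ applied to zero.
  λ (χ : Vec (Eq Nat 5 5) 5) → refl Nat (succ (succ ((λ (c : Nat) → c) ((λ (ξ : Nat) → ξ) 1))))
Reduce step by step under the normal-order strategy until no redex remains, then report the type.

reduction (normal order):
  λ (χ : Vec (Eq Nat 5 5) 5) → refl Nat (succ (succ ((λ (c : Nat) → c) ((λ (ξ : Nat) → ξ) 1))))
  ~> λ (χ : Vec (Eq Nat 5 5) 5) → refl Nat (succ (succ ((λ (c : Nat) → c) 1)))
  ~> λ (χ : Vec (Eq Nat 5 5) 5) → refl Nat 3
the term's type:
  (χ : Vec (Eq Nat 5 5) 5) → Eq Nat 3 3


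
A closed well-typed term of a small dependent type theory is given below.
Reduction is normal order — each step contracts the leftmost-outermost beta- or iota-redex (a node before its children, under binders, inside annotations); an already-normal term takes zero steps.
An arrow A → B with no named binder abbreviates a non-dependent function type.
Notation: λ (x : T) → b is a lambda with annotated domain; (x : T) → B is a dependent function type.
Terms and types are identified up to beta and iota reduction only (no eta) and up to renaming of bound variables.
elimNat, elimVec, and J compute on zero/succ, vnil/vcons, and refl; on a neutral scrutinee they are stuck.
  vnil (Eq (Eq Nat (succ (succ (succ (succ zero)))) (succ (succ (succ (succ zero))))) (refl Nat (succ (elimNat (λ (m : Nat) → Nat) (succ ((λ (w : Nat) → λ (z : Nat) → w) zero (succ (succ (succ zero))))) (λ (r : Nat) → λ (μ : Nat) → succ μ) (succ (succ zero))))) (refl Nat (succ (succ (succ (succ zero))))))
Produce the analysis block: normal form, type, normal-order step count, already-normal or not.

reduced normal form:
  vnil (Eq (Eq Nat (succ (succ (succ (succ zero)))) (succ (succ (succ (succ zero))))) (refl Nat (succ (succ (succ (succ zero))))) (refl Nat (succ (succ (succ (succ zero))))))
type:
  Vec (Eq (Eq Nat (succ (succ (succ (succ zero)))) (succ (succ (succ (succ zero))))) (refl Nat (succ (succ (succ (succ zero))))) (refl Nat (succ (succ (succ (succ zero)))))) zero
reduction steps (normal order): 9
started in normal form: no
first redex: an elimNat iota-redex


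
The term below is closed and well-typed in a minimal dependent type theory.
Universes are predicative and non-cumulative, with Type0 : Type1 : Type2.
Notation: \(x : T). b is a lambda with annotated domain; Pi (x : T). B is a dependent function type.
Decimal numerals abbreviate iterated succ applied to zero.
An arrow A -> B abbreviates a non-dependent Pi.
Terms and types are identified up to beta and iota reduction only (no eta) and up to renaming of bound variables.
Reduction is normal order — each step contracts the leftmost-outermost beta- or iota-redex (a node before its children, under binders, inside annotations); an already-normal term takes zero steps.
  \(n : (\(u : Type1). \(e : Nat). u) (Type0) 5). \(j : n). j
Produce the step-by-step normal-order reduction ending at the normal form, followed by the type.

normal-order reduction sequence:
  \(n : (\(u : Type1). \(e : Nat). u) (Type0) 5). \(j : n). j
  ~> \(n : (\(u : Nat). Type0) 5). \(e : n). e
  ~> \(n : Type0). \(u : n). u
type:
  Pi (n : Type0). n -> n


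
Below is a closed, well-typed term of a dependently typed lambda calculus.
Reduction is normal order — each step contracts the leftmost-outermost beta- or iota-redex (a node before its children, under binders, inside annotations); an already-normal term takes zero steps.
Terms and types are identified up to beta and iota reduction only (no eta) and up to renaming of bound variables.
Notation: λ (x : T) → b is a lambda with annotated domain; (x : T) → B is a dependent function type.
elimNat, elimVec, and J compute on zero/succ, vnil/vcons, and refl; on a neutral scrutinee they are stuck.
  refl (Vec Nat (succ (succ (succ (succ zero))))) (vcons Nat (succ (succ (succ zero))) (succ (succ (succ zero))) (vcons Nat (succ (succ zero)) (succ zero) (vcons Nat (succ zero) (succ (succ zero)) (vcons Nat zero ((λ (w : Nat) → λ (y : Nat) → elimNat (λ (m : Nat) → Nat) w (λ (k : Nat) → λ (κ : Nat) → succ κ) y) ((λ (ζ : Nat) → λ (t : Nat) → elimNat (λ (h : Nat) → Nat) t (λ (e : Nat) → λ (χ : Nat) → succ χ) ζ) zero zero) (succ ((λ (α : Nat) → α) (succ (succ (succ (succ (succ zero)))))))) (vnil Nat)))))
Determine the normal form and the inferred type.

reduced normal form:
  refl (Vec Nat (succ (succ (succ (succ zero))))) (vcons Nat (succ (succ (succ zero))) (succ (succ (succ zero))) (vcons Nat (succ (succ zero)) (succ zero) (vcons Nat (succ zero) (succ (succ zero)) (vcons Nat zero (succ (succ (succ (succ (succ (succ zero)))))) (vnil Nat)))))
inferred type:
  Eq (Vec Nat (succ (succ (succ (succ zero))))) (vcons Nat (succ (succ (succ zero))) (succ (succ (succ zero))) (vcons Nat (succ (succ zero)) (succ zero) (vcons Nat (succ zero) (succ (succ zero)) (vcons Nat zero (succ (succ (succ (succ (succ (succ zero)))))) (vnil Nat))))) (vcons Nat (succ (succ (succ zero))) (succ (succ (succ zero))) (vcons Nat (succ (succ zero)) (succ zero) (vcons Nat (succ zero) (succ (succ zero)) (vcons Nat zero (succ (succ (succ (succ (succ (succ zero)))))) (vnil Nat)))))
observation: the term reaches its normal form after 25 normal-order steps.


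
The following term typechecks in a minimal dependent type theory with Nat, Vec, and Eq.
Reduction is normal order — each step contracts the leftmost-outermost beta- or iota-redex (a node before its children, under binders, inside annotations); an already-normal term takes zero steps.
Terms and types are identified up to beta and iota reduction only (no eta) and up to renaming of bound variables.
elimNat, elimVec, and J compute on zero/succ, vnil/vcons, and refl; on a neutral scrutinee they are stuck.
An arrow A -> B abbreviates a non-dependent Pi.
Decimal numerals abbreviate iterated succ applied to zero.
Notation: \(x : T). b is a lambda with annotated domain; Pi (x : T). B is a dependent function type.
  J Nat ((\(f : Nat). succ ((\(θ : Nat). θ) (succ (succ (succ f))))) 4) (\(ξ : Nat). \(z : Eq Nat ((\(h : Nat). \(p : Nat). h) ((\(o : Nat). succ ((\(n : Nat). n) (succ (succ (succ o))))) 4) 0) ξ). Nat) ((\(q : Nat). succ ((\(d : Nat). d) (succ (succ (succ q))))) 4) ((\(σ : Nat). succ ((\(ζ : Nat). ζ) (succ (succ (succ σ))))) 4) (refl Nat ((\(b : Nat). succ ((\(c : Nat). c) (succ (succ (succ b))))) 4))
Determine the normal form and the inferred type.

resulting normal form:
  8
type:
  Nat


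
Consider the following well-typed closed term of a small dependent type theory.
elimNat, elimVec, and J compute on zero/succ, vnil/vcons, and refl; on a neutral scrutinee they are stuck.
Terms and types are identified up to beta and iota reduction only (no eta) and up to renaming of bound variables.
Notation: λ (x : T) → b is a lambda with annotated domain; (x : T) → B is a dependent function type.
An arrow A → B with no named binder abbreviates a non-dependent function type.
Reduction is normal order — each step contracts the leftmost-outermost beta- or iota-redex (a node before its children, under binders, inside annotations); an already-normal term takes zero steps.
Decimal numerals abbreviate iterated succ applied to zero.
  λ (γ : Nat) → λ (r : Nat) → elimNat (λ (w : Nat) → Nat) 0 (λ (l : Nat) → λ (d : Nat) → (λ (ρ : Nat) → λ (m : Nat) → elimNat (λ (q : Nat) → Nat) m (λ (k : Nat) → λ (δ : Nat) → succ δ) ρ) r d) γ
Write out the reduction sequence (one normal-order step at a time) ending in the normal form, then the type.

normal-order reduction sequence:
  λ (γ : Nat) → λ (r : Nat) → elimNat (λ (w : Nat) → Nat) 0 (λ (l : Nat) → λ (d : Nat) → (λ (ρ : Nat) → λ (m : Nat) → elimNat (λ (q : Nat) → Nat) m (λ (k : Nat) → λ (δ : Nat) → succ δ) ρ) r d) γ
  ~> λ (γ : Nat) → λ (r : Nat) → elimNat (λ (w : Nat) → Nat) 0 (λ (l : Nat) → λ (d : Nat) → (λ (ρ : Nat) → elimNat (λ (m : Nat) → Nat) ρ (λ (q : Nat) → λ (k : Nat) → succ k) r) d) γ
  ~> λ (γ : Nat) → λ (r : Nat) → elimNat (λ (w : Nat) → Nat) 0 (λ (l : Nat) → λ (d : Nat) → elimNat (λ (ρ : Nat) → Nat) d (λ (m : Nat) → λ (q : Nat) → succ q) r) γ
the term's type:
  Nat → Nat → Nat


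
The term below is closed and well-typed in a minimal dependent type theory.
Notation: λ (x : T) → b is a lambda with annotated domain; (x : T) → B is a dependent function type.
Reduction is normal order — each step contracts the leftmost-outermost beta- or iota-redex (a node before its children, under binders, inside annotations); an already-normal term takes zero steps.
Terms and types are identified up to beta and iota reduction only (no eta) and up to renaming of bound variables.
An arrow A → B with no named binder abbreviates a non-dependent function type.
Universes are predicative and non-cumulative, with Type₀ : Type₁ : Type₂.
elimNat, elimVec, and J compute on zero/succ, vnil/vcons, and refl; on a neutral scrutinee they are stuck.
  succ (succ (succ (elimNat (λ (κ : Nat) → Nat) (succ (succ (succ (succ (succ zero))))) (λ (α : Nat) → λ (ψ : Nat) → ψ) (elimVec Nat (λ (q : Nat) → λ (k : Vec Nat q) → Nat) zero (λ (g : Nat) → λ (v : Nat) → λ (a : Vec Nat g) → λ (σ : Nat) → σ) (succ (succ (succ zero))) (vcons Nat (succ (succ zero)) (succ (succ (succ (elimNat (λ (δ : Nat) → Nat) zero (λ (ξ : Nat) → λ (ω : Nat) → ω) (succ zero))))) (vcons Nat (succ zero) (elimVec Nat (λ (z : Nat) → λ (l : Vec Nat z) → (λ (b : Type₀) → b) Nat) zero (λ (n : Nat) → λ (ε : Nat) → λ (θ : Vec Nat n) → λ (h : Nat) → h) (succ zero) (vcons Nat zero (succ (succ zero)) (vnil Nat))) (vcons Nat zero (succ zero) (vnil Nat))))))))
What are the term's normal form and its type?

normal form:
  succ (succ (succ (succ (succ (succ (succ (succ zero)))))))
inferred type:
  Nat
observation: normalization takes exactly 17 steps under the normal-order strategy.


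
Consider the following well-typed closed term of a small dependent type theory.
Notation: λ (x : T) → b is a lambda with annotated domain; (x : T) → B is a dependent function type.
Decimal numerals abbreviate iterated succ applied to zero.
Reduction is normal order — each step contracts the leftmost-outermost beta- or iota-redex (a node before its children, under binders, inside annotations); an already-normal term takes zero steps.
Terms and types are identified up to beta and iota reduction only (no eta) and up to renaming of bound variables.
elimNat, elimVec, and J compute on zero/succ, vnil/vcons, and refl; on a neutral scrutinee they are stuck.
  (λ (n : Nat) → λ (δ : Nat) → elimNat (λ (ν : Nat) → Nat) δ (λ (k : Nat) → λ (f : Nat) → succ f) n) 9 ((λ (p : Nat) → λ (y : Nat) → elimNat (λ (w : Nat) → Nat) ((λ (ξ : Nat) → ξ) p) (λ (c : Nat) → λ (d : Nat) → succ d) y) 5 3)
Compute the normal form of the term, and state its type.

resulting normal form:
  17
inferred type:
  Nat


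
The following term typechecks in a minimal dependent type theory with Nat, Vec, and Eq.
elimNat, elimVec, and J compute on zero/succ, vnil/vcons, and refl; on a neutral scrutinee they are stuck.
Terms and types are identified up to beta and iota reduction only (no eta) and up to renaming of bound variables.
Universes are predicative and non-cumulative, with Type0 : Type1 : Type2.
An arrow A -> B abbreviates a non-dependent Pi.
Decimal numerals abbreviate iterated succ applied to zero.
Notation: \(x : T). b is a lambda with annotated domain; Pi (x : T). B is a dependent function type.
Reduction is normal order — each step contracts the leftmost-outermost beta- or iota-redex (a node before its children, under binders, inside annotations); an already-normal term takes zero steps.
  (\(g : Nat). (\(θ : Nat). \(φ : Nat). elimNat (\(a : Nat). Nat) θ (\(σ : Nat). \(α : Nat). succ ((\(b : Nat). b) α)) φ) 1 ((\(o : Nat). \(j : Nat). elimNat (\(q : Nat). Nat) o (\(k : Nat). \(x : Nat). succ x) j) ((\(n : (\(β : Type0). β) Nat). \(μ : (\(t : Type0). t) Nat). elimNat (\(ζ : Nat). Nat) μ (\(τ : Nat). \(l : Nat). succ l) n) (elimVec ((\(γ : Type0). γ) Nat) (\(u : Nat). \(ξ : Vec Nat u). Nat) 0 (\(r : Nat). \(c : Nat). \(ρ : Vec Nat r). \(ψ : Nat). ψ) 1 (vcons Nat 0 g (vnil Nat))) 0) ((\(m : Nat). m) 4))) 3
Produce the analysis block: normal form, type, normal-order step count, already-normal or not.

reduced normal form:
  5
inferred type:
  Nat
steps to reach normal form (normal order): 42
already normal: no
first redex: a beta-redex


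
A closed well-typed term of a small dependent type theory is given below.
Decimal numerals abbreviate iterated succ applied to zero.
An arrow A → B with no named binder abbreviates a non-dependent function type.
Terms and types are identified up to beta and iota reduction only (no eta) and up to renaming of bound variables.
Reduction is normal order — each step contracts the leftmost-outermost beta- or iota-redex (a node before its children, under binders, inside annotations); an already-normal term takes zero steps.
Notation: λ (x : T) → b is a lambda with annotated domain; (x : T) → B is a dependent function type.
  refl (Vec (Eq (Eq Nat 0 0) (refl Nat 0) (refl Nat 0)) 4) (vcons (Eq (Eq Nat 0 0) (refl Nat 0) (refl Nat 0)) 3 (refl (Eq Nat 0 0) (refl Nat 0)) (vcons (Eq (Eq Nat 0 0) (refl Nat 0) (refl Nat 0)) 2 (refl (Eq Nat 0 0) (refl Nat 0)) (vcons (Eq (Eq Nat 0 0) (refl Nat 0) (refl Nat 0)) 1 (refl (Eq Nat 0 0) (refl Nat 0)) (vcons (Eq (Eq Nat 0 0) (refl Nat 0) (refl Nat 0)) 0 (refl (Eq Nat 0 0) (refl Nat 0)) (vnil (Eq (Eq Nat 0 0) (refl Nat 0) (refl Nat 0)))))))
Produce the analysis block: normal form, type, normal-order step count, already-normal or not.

resulting normal form:
  refl (Vec (Eq (Eq Nat 0 0) (refl Nat 0) (refl Nat 0)) 4) (vcons (Eq (Eq Nat 0 0) (refl Nat 0) (refl Nat 0)) 3 (refl (Eq Nat 0 0) (refl Nat 0)) (vcons (Eq (Eq Nat 0 0) (refl Nat 0) (refl Nat 0)) 2 (refl (Eq Nat 0 0) (refl Nat 0)) (vcons (Eq (Eq Nat 0 0) (refl Nat 0) (refl Nat 0)) 1 (refl (Eq Nat 0 0) (refl Nat 0)) (vcons (Eq (Eq Nat 0 0) (refl Nat 0) (refl Nat 0)) 0 (refl (Eq Nat 0 0) (refl Nat 0)) (vnil (Eq (Eq Nat 0 0) (refl Nat 0) (refl Nat 0)))))))
the term's type:
  Eq (Vec (Eq (Eq Nat 0 0) (refl Nat 0) (refl Nat 0)) 4) (vcons (Eq (Eq Nat 0 0) (refl Nat 0) (refl Nat 0)) 3 (refl (Eq Nat 0 0) (refl Nat 0)) (vcons (Eq (Eq Nat 0 0) (refl Nat 0) (refl Nat 0)) 2 (refl (Eq Nat 0 0) (refl Nat 0)) (vcons (Eq (Eq Nat 0 0) (refl Nat 0) (refl Nat 0)) 1 (refl (Eq Nat 0 0) (refl Nat 0)) (vcons (Eq (Eq Nat 0 0) (refl Nat 0) (refl Nat 0)) 0 (refl (Eq Nat 0 0) (refl Nat 0)) (vnil (Eq (Eq Nat 0 0) (refl Nat 0) (refl Nat 0))))))) (vcons (Eq (Eq Nat 0 0) (refl Nat 0) (refl Nat 0)) 3 (refl (Eq Nat 0 0) (refl Nat 0)) (vcons (Eq (Eq Nat 0 0) (refl Nat 0) (refl Nat 0)) 2 (refl (Eq Nat 0 0) (refl Nat 0)) (vcons (Eq (Eq Nat 0 0) (refl Nat 0) (refl Nat 0)) 1 (refl (Eq Nat 0 0) (refl Nat 0)) (vcons (Eq (Eq Nat 0 0) (refl Nat 0) (refl Nat 0)) 0 (refl (Eq Nat 0 0) (refl Nat 0)) (vnil (Eq (Eq Nat 0 0) (refl Nat 0) (refl Nat 0)))))))
normal-order step count: 0
started in normal form: yes


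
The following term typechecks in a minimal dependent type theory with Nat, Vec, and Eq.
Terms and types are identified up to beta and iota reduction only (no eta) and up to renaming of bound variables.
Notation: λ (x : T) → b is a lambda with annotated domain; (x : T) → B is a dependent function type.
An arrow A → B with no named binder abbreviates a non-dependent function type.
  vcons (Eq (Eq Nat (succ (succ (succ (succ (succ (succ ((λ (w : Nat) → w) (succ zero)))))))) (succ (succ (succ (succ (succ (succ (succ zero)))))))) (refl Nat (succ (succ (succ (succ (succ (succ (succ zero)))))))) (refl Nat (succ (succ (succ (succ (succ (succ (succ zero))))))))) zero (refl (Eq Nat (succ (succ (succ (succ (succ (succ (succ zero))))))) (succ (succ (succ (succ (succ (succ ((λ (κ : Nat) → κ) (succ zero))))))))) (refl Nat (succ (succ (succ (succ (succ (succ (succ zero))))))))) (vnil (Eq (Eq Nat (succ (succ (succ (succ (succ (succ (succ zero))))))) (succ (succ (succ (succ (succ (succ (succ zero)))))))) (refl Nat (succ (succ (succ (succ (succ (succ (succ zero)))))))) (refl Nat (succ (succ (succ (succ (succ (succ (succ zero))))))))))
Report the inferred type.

the term's type:
  Vec (Eq (Eq Nat (succ (succ (succ (succ (succ (succ (succ zero))))))) (succ (succ (succ (succ (succ (succ (succ zero)))))))) (refl Nat (succ (succ (succ (succ (succ (succ (succ zero)))))))) (refl Nat (succ (succ (succ (succ (succ (succ (succ zero))))))))) (succ zero)


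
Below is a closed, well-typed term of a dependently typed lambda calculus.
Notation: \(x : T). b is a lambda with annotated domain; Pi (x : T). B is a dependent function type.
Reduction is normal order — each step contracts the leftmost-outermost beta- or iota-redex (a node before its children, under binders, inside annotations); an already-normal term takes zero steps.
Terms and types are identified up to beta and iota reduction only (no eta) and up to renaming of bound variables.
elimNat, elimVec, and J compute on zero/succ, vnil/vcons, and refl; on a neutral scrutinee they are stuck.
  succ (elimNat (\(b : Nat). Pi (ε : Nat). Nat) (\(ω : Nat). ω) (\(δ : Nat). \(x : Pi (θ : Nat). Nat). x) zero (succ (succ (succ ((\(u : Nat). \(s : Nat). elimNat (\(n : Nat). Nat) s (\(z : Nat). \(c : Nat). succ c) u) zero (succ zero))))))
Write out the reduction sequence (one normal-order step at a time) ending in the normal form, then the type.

reduction (normal order):
  succ (elimNat (\(b : Nat). Pi (ε : Nat). Nat) (\(ω : Nat). ω) (\(δ : Nat). \(x : Pi (θ : Nat). Nat). x) zero (succ (succ (succ ((\(u : Nat). \(s : Nat). elimNat (\(n : Nat). Nat) s (\(z : Nat). \(c : Nat). succ c) u) zero (succ zero))))))
  ~> succ ((\(b : Nat). b) (succ (succ (succ ((\(ε : Nat). \(ω : Nat). elimNat (\(δ : Nat). Nat) ω (\(x : Nat). \(θ : Nat). succ θ) ε) zero (succ zero))))))
  ~> succ (succ (succ (succ ((\(b : Nat). \(ε : Nat). elimNat (\(ω : Nat). Nat) ε (\(δ : Nat). \(x : Nat). succ x) b) zero (succ zero)))))
  ~> succ (succ (succ (succ ((\(b : Nat). elimNat (\(ε : Nat). Nat) b (\(ω : Nat). \(δ : Nat). succ δ) zero) (succ zero)))))
  ~> succ (succ (succ (succ (elimNat (\(b : Nat). Nat) (succ zero) (\(ε : Nat). \(ω : Nat). succ ω) zero))))
  ~> succ (succ (succ (succ (succ zero))))
the term's type:
  Nat


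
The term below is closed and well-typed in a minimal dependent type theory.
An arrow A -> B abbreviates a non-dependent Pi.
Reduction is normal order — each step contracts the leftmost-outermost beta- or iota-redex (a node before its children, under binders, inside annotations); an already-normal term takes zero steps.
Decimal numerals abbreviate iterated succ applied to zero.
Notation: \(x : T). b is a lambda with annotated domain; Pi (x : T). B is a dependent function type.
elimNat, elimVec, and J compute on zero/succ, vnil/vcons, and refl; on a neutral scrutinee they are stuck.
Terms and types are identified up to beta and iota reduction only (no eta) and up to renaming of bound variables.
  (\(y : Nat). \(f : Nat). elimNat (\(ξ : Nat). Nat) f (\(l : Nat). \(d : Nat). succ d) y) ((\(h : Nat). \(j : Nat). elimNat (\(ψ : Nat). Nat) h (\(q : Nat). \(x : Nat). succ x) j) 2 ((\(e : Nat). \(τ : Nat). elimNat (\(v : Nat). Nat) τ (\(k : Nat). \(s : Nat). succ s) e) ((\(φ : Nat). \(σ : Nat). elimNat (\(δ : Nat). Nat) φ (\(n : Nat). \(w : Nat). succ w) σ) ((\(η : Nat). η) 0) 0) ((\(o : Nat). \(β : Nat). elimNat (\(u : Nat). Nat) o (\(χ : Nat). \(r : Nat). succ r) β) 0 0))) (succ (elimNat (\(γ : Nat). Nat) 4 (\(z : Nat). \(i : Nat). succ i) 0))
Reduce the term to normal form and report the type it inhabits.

resulting normal form:
  7
inferred type:
  Nat
observation: 23 normal-order steps separate the term from its normal form.


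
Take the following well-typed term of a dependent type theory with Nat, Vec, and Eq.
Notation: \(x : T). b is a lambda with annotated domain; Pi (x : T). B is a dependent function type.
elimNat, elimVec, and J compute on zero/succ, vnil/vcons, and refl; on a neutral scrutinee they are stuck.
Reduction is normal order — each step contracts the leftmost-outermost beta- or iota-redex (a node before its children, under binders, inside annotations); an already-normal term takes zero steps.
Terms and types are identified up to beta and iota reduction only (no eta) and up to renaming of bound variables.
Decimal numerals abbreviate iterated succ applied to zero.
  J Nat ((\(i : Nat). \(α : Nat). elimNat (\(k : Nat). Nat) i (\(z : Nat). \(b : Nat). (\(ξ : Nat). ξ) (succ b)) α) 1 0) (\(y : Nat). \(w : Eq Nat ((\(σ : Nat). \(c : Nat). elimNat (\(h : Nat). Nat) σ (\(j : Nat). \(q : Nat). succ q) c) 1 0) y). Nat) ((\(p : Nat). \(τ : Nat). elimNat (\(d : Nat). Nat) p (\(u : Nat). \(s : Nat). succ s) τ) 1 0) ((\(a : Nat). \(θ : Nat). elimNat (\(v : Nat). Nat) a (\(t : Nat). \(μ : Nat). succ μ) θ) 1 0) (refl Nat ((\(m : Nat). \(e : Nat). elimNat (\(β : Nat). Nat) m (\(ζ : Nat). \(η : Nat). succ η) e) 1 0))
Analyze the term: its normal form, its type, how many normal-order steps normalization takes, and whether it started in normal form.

reduced normal form:
  1
type:
  Nat
steps to reach normal form (normal order): 4
term was already normal: no
first contracted redex: a J iota-redex


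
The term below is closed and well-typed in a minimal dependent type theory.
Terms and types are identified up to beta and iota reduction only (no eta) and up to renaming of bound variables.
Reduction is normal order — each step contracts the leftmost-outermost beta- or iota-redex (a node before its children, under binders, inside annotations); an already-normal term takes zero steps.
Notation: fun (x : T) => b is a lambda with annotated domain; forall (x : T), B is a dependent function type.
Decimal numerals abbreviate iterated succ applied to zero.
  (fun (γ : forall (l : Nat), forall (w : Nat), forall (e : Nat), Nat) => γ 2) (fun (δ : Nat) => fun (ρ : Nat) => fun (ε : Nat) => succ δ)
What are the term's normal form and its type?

resulting normal form:
  fun (γ : Nat) => fun (l : Nat) => 3
inferred type:
  forall (γ : Nat), forall (l : Nat), Nat
observation: normalization takes exactly 2 steps under the normal-order strategy.


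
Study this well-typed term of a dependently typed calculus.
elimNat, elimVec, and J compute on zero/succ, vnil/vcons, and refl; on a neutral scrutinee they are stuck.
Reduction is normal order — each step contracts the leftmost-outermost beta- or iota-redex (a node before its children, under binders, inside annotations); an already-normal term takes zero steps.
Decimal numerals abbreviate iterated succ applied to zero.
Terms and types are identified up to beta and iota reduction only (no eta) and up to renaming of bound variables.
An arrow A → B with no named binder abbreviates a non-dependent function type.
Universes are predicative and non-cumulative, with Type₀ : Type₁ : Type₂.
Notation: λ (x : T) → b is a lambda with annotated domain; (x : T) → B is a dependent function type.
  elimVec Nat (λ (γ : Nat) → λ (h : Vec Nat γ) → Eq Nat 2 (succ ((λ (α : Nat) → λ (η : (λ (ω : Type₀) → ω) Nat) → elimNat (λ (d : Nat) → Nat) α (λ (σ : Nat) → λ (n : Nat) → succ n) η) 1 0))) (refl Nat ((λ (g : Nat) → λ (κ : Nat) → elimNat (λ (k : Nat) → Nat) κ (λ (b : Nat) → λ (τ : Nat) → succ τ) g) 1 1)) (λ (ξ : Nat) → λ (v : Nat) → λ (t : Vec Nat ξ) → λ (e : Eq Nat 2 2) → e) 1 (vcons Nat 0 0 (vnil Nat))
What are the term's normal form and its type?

resulting normal form:
  refl Nat 2
type:
  Eq Nat 2 2


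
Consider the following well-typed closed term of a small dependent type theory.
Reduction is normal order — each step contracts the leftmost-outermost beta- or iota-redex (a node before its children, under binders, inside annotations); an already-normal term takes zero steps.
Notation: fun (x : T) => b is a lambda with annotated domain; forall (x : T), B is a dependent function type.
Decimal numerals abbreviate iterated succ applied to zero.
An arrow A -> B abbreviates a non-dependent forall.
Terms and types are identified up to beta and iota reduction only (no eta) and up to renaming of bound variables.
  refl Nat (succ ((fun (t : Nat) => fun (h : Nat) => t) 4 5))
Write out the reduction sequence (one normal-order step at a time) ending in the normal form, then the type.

normal-order reduction:
  refl Nat (succ ((fun (t : Nat) => fun (h : Nat) => t) 4 5))
  ~> refl Nat (succ ((fun (t : Nat) => 4) 5))
  ~> refl Nat 5
inferred type:
  Eq Nat 5 5


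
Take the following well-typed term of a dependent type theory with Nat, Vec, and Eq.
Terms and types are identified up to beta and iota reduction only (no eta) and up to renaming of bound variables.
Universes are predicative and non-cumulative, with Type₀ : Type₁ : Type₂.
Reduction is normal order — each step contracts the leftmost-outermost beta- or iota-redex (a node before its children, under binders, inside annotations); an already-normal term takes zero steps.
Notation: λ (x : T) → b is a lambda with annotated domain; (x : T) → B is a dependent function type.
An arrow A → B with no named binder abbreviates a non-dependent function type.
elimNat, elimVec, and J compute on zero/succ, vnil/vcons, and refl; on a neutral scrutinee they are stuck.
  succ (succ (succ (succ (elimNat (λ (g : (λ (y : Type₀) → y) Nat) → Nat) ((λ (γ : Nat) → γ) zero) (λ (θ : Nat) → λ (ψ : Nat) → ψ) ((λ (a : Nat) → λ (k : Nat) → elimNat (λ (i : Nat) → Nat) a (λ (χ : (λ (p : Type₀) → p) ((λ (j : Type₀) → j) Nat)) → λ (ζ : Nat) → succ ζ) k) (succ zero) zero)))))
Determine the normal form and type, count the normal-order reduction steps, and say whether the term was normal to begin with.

resulting normal form:
  succ (succ (succ (succ zero)))
type:
  Nat
normal-order step count: 9
term was already normal: no
first contracted redex: a beta-redex


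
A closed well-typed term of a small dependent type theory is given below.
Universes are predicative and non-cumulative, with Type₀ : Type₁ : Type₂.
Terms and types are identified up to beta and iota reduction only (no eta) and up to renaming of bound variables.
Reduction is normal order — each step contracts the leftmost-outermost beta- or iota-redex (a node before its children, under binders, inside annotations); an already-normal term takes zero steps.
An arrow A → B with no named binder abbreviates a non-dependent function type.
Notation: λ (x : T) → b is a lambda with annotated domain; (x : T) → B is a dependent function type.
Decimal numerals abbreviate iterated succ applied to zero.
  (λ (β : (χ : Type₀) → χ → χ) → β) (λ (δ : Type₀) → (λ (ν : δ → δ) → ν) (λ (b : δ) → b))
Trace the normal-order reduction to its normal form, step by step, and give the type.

normal-order reduction sequence:
  (λ (β : (χ : Type₀) → χ → χ) → β) (λ (δ : Type₀) → (λ (ν : δ → δ) → ν) (λ (b : δ) → b))
  ~> λ (β : Type₀) → (λ (χ : β → β) → χ) (λ (δ : β) → δ)
  ~> λ (β : Type₀) → λ (χ : β) → χ
type:
  (β : Type₀) → β → β


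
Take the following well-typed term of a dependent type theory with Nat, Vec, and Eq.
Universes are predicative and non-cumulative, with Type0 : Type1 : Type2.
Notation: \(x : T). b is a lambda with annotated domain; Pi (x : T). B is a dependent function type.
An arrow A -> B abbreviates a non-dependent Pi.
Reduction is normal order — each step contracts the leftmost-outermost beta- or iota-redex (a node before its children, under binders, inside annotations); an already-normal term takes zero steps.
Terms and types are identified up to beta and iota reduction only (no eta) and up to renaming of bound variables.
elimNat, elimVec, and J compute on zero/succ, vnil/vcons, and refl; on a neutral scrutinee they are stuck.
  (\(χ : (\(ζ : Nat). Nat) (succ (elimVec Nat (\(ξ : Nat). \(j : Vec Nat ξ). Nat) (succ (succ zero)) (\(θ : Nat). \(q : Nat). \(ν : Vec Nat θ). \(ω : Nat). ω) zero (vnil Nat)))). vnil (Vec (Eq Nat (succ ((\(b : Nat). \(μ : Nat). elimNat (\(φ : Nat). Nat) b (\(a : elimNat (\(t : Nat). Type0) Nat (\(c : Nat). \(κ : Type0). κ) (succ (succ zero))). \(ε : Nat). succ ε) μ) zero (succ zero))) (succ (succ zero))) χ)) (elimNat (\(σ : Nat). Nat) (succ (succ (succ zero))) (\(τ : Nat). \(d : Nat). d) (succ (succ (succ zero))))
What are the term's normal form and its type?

normal form:
  vnil (Vec (Eq Nat (succ (succ zero)) (succ (succ zero))) (succ (succ (succ zero))))
inferred type:
  Vec (Vec (Eq Nat (succ (succ zero)) (succ (succ zero))) (succ (succ (succ zero)))) zero


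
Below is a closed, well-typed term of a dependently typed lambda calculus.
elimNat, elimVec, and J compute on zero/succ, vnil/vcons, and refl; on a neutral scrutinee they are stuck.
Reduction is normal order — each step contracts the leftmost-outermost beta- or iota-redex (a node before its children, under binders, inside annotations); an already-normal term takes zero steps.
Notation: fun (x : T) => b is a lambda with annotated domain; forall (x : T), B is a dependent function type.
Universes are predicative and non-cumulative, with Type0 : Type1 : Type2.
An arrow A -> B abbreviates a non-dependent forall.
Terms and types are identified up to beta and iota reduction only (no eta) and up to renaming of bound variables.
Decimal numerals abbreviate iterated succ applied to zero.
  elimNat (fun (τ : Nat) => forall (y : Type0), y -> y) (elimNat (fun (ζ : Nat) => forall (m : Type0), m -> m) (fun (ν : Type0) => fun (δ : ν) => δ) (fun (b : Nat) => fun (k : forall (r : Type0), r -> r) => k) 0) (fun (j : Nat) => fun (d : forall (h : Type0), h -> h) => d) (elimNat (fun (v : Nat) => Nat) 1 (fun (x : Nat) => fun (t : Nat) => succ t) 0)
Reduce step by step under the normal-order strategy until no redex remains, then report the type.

normal-order reduction sequence:
  elimNat (fun (τ : Nat) => forall (y : Type0), y -> y) (elimNat (fun (ζ : Nat) => forall (m : Type0), m -> m) (fun (ν : Type0) => fun (δ : ν) => δ) (fun (b : Nat) => fun (k : forall (r : Type0), r -> r) => k) 0) (fun (j : Nat) => fun (d : forall (h : Type0), h -> h) => d) (elimNat (fun (v : Nat) => Nat) 1 (fun (x : Nat) => fun (t : Nat) => succ t) 0)
  ~> elimNat (fun (τ : Nat) => forall (y : Type0), y -> y) (fun (ζ : Type0) => fun (m : ζ) => m) (fun (ν : Nat) => fun (δ : forall (b : Type0), b -> b) => δ) (elimNat (fun (k : Nat) => Nat) 1 (fun (r : Nat) => fun (j : Nat) => succ j) 0)
  ~> elimNat (fun (τ : Nat) => forall (y : Type0), y -> y) (fun (ζ : Type0) => fun (m : ζ) => m) (fun (ν : Nat) => fun (δ : forall (b : Type0), b -> b) => δ) 1
  ~> (fun (τ : Nat) => fun (y : forall (ζ : Type0), ζ -> ζ) => y) 0 (elimNat (fun (m : Nat) => forall (ν : Type0), ν -> ν) (fun (δ : Type0) => fun (b : δ) => b) (fun (k : Nat) => fun (r : forall (j : Type0), j -> j) => r) 0)
  ~> (fun (τ : forall (y : Type0), y -> y) => τ) (elimNat (fun (ζ : Nat) => forall (m : Type0), m -> m) (fun (ν : Type0) => fun (δ : ν) => δ) (fun (b : Nat) => fun (k : forall (r : Type0), r -> r) => k) 0)
  ~> elimNat (fun (τ : Nat) => forall (y : Type0), y -> y) (fun (ζ : Type0) => fun (m : ζ) => m) (fun (ν : Nat) => fun (δ : forall (b : Type0), b -> b) => δ) 0
  ~> fun (τ : Type0) => fun (y : τ) => y
the term's type:
  forall (τ : Type0), τ -> τ


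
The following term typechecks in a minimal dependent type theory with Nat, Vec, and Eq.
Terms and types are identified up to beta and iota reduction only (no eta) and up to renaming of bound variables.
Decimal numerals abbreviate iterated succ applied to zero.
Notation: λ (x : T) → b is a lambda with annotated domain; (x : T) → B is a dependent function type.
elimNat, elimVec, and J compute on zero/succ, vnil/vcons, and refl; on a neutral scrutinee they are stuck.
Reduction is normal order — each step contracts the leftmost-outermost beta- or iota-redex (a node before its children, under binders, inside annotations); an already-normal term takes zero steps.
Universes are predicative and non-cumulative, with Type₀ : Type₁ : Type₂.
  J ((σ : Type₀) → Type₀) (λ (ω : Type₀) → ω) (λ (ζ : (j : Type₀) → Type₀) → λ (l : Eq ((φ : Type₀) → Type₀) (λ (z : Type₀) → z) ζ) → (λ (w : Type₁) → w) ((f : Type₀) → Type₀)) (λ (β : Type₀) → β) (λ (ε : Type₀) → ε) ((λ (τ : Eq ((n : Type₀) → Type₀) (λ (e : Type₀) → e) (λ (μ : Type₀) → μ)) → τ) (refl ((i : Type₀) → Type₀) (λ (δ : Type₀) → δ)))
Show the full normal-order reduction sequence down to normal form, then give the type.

normal-order reduction:
  J ((σ : Type₀) → Type₀) (λ (ω : Type₀) → ω) (λ (ζ : (j : Type₀) → Type₀) → λ (l : Eq ((φ : Type₀) → Type₀) (λ (z : Type₀) → z) ζ) → (λ (w : Type₁) → w) ((f : Type₀) → Type₀)) (λ (β : Type₀) → β) (λ (ε : Type₀) → ε) ((λ (τ : Eq ((n : Type₀) → Type₀) (λ (e : Type₀) → e) (λ (μ : Type₀) → μ)) → τ) (refl ((i : Type₀) → Type₀) (λ (δ : Type₀) → δ)))
  ~> J ((σ : Type₀) → Type₀) (λ (ω : Type₀) → ω) (λ (ζ : (j : Type₀) → Type₀) → λ (l : Eq ((φ : Type₀) → Type₀) (λ (z : Type₀) → z) ζ) → (w : Type₀) → Type₀) (λ (f : Type₀) → f) (λ (β : Type₀) → β) ((λ (ε : Eq ((τ : Type₀) → Type₀) (λ (n : Type₀) → n) (λ (e : Type₀) → e)) → ε) (refl ((μ : Type₀) → Type₀) (λ (i : Type₀) → i)))
  ~> J ((σ : Type₀) → Type₀) (λ (ω : Type₀) → ω) (λ (ζ : (j : Type₀) → Type₀) → λ (l : Eq ((φ : Type₀) → Type₀) (λ (z : Type₀) → z) ζ) → (w : Type₀) → Type₀) (λ (f : Type₀) → f) (λ (β : Type₀) → β) (refl ((ε : Type₀) → Type₀) (λ (τ : Type₀) → τ))
  ~> λ (σ : Type₀) → σ
the term's type:
  (σ : Type₀) → Type₀


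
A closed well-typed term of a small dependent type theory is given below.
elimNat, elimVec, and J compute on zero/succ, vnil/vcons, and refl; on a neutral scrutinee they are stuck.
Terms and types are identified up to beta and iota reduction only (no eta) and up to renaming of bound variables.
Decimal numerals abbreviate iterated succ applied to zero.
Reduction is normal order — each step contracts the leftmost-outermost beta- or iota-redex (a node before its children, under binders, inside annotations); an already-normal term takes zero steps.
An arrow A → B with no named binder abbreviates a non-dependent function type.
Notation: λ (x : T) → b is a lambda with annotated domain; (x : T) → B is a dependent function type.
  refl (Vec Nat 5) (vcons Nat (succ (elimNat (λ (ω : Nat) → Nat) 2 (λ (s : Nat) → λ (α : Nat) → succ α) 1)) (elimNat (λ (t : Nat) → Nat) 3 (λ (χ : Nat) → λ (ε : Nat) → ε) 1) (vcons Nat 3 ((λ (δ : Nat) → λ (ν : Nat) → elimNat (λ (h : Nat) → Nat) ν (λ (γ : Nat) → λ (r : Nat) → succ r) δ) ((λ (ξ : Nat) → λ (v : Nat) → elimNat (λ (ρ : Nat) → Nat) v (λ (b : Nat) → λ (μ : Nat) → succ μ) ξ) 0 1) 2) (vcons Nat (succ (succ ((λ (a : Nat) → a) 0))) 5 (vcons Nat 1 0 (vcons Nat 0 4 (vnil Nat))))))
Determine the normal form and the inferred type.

reduced normal form:
  refl (Vec Nat 5) (vcons Nat 4 3 (vcons Nat 3 3 (vcons Nat 2 5 (vcons Nat 1 0 (vcons Nat 0 4 (vnil Nat))))))
type:
  Eq (Vec Nat 5) (vcons Nat 4 3 (vcons Nat 3 3 (vcons Nat 2 5 (vcons Nat 1 0 (vcons Nat 0 4 (vnil Nat)))))) (vcons Nat 4 3 (vcons Nat 3 3 (vcons Nat 2 5 (vcons Nat 1 0 (vcons Nat 0 4 (vnil Nat))))))
observation: the term reaches its normal form after 18 normal-order steps.
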